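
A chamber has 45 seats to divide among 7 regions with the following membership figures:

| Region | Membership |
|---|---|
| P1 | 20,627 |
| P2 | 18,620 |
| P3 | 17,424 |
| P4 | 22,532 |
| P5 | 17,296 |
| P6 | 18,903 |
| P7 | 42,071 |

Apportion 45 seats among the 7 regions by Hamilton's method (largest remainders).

Standard divisor: 157473 ÷ 45 ≈ 3499.4.
Standard quotas: P1 5.8944, P2 5.3209, P3 4.9791, P4 6.4388, P5 4.9426, P6 5.4018, P7 12.0223.
Lower quotas: P1 5, P2 5, P3 4, P4 6, P5 4, P6 5, P7 12 (sum 41, leaving 4 seats).
Remainders in descending order: P3 0.9791, P5 0.9426, P1 0.8944, P4 0.4388, P6 0.4018, P2 0.3209, P7 0.0223.
Largest remainders: P3, P5, P1, P4 receive the extra seats.

P1=6, P2=5, P3=5, P4=7, P5=5, P6=5, P7=12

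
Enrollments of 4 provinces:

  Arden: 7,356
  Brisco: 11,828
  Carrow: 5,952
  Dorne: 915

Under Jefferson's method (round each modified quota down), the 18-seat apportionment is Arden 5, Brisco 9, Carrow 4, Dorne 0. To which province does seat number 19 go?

Arden

Priority for the next seat is population ÷ (current seats + 1).
Priorities: Arden 1226.000, Brisco 1182.800, Carrow 1190.400, Dorne 915.000.
Highest priority: Arden.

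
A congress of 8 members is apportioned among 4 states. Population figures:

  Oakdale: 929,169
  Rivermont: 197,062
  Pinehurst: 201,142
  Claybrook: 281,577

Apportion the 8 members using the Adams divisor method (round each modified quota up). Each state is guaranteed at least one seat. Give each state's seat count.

Oakdale 4, Rivermont 1, Pinehurst 1, Claybrook 2

Standard divisor 1608950/8 ≈ 201118.75; standard quotas: Oakdale 4.620, Rivermont 0.980, Pinehurst 1.000, Claybrook 1.400.
Rounding up gives 5, 1, 2, 2 = 10 seats, so the divisor must be adjusted.
With modified divisor 256900: modified quotas Oakdale 3.617, Rivermont 0.767, Pinehurst 0.783, Claybrook 1.096.
Rounding up: Oakdale 4, Rivermont 1, Pinehurst 1, Claybrook 2 (total 8).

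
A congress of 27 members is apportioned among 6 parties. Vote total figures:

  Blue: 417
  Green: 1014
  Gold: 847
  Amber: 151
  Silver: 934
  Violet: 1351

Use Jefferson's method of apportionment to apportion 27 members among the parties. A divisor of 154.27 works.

Blue=2, Green=6, Gold=5, Amber=0, Silver=6, Violet=8

With modified divisor 154.27: modified quotas Blue 2.703, Green 6.573, Gold 5.490, Amber 0.979, Silver 6.054, Violet 8.757.
Rounding down: Blue 2, Green 6, Gold 5, Amber 0, Silver 6, Violet 8 (total 27).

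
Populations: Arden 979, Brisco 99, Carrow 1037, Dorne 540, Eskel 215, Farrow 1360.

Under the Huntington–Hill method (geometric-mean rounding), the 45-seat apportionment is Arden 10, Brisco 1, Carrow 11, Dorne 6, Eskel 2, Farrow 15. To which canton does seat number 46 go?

Priority for the next seat is population ÷ (√(s·(s+1))).
Priorities: Arden 93.344, Brisco 70.004, Carrow 90.259, Dorne 83.324, Eskel 87.773, Farrow 87.788.
Highest priority: Arden.

Arden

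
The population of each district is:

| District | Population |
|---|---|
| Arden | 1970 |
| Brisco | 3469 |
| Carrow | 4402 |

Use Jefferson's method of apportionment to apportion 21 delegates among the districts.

Standard divisor 9841/21 ≈ 468.619; standard quotas: Arden 4.204, Brisco 7.403, Carrow 9.394.
Rounding down gives 4, 7, 9 = 20 seats, so the divisor must be adjusted.
With modified divisor 437: modified quotas Arden 4.508, Brisco 7.938, Carrow 10.073.
Rounding down: Arden 4, Brisco 7, Carrow 10 (total 21).

Arden 4; Brisco 7; Carrow 10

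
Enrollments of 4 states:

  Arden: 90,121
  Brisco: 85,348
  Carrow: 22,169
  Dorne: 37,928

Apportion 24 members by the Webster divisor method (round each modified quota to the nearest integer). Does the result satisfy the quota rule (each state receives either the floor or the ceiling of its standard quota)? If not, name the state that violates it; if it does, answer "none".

none

Standard quotas: Arden 9.182, Brisco 8.695, Carrow 2.259, Dorne 3.864.
Webster allocation: Arden 9, Brisco 9, Carrow 2, Dorne 4.
Every allocation lies between the lower and upper quota.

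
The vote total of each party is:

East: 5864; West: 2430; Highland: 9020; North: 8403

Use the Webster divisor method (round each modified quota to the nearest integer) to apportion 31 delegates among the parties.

Standard divisor 25717/31 ≈ 829.581; standard quotas: East 7.069, West 2.929, Highland 10.873, North 10.129.
Rounding to the nearest integer gives East 7, West 3, Highland 11, North 10 — total 31, matching the house size, so no adjustment is needed.

East: 7; West: 3; Highland: 11; North: 10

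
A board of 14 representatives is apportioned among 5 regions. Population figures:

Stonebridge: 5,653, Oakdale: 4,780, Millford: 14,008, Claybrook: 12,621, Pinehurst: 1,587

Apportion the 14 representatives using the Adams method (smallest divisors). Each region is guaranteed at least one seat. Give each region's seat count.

Stonebridge=2, Oakdale=2, Millford=5, Claybrook=4, Pinehurst=1

Standard divisor 38649/14 ≈ 2760.643; standard quotas: Stonebridge 2.048, Oakdale 1.731, Millford 5.074, Claybrook 4.572, Pinehurst 0.575.
Rounding up gives 3, 2, 6, 5, 1 = 17 seats, so the divisor must be adjusted.
With modified divisor 3300: modified quotas Stonebridge 1.713, Oakdale 1.448, Millford 4.245, Claybrook 3.825, Pinehurst 0.481.
Rounding up: Stonebridge 2, Oakdale 2, Millford 5, Claybrook 4, Pinehurst 1 (total 14).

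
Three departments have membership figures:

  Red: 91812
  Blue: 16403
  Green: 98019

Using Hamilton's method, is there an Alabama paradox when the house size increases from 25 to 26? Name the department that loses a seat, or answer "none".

none

At 25 seats: Red 11, Blue 2, Green 12.
At 26 seats: Red 12, Blue 2, Green 12.
No department's allocation decreased.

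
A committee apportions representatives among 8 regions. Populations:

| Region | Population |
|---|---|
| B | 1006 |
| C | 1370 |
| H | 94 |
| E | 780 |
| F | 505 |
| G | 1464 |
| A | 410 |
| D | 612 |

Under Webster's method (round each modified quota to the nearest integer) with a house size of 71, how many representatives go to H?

1

Standard divisor 6241/71 ≈ 87.901; standard quotas: B 11.445, C 15.586, H 1.069, E 8.874, F 5.745, G 16.655, A 4.664, D 6.962.
Rounding to the nearest integer gives 11, 16, 1, 9, 6, 17, 5, 7 = 72 seats, so the divisor must be adjusted.
With modified divisor 88.6: modified quotas B 11.354, C 15.463, H 1.061, E 8.804, F 5.700, G 16.524, A 4.628, D 6.907.
Rounding to the nearest integer: B 11, C 15, H 1, E 9, F 6, G 17, A 5, D 7 (total 71).
H receives 1.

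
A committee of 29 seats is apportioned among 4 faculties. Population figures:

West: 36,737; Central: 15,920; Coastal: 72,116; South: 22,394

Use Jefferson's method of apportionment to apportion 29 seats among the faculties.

West=7, Central=3, Coastal=15, South=4

Standard divisor 147167/29 ≈ 5074.724; standard quotas: West 7.239, Central 3.137, Coastal 14.211, South 4.413.
Rounding down gives 7, 3, 14, 4 = 28 seats, so the divisor must be adjusted.
With modified divisor 4700: modified quotas West 7.816, Central 3.387, Coastal 15.344, South 4.765.
Rounding down: West 7, Central 3, Coastal 15, South 4 (total 29).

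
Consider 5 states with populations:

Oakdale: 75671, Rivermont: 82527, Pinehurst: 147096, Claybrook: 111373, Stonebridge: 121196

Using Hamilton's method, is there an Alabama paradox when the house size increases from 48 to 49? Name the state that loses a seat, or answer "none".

At 48 seats: Oakdale 7, Rivermont 7, Pinehurst 13, Claybrook 10, Stonebridge 11.
At 49 seats: Oakdale 7, Rivermont 8, Pinehurst 13, Claybrook 10, Stonebridge 11.
No state's allocation decreased.

none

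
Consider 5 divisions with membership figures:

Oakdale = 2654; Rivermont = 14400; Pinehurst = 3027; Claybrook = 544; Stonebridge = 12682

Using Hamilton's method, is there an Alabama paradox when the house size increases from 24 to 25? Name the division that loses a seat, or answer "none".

Claybrook

At 24 seats: Oakdale 2, Rivermont 10, Pinehurst 2, Claybrook 1, Stonebridge 9.
At 25 seats: Oakdale 2, Rivermont 11, Pinehurst 2, Claybrook 0, Stonebridge 10.
Claybrook drops from 1 to 0.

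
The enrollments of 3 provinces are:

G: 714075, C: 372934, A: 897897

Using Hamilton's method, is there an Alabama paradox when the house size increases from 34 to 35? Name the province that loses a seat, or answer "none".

C

At 34 seats: G 12, C 7, A 15.
At 35 seats: G 13, C 6, A 16.
C drops from 7 to 6.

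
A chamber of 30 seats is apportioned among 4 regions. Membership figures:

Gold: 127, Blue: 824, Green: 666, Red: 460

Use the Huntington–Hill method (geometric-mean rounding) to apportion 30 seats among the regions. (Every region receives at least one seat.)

With divisor 70.6: modified quotas Gold 1.799, Blue 11.671, Green 9.433, Red 6.516.
Geometric-mean thresholds: Gold √(1·2)=1.414, Blue √(11·12)=11.489, Green √(9·10)=9.487, Red √(6·7)=6.481.
Each quota rounded against its threshold gives Gold 2, Blue 12, Green 9, Red 7 (total 30).

Gold 2, Blue 12, Green 9, Red 7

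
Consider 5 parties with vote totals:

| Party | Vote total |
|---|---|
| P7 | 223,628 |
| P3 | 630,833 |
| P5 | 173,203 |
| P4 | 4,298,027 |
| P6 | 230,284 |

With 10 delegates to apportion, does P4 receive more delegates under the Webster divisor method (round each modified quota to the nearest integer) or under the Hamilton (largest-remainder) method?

Webster: P7 0, P3 1, P5 0, P4 9, P6 0.
Hamilton: P7 0, P3 1, P5 0, P4 8, P6 1.
P4 gets 9 under Webster and 8 under Hamilton.

Webster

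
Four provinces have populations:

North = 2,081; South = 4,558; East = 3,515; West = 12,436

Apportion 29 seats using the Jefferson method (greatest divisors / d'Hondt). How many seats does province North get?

Standard divisor 22590/29 ≈ 778.966; standard quotas: North 2.671, South 5.851, East 4.512, West 15.965.
Rounding down gives 2, 5, 4, 15 = 26 seats, so the divisor must be adjusted.
With modified divisor 720: modified quotas North 2.890, South 6.331, East 4.882, West 17.272.
Rounding down: North 2, South 6, East 4, West 17 (total 29).
North receives 2.

2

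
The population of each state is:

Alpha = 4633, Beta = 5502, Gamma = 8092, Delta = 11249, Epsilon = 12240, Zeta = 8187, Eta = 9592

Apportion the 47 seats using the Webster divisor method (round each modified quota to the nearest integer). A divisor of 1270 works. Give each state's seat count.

Alpha: 4, Beta: 4, Gamma: 6, Delta: 9, Epsilon: 10, Zeta: 6, Eta: 8

With modified divisor 1270: modified quotas Alpha 3.648, Beta 4.332, Gamma 6.372, Delta 8.857, Epsilon 9.638, Zeta 6.446, Eta 7.553.
Rounding to the nearest integer: Alpha 4, Beta 4, Gamma 6, Delta 9, Epsilon 10, Zeta 6, Eta 8 (total 47).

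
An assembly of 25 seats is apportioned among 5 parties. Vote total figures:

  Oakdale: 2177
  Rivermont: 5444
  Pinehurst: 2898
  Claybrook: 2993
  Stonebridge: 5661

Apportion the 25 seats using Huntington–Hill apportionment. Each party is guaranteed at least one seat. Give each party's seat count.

Oakdale: 3, Rivermont: 7, Pinehurst: 4, Claybrook: 4, Stonebridge: 7

With divisor 797: modified quotas Oakdale 2.731, Rivermont 6.831, Pinehurst 3.636, Claybrook 3.755, Stonebridge 7.103.
Geometric-mean thresholds: Oakdale √(2·3)=2.449, Rivermont √(6·7)=6.481, Pinehurst √(3·4)=3.464, Claybrook √(3·4)=3.464, Stonebridge √(7·8)=7.483.
Each quota rounded against its threshold gives Oakdale 3, Rivermont 7, Pinehurst 4, Claybrook 4, Stonebridge 7 (total 25).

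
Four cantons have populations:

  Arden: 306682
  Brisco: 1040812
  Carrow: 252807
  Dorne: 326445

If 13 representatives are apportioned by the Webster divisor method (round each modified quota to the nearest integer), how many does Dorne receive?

Standard divisor 1926746/13 ≈ 148211.231; standard quotas: Arden 2.069, Brisco 7.022, Carrow 1.706, Dorne 2.203.
Rounding to the nearest integer gives Arden 2, Brisco 7, Carrow 2, Dorne 2 — total 13, matching the house size, so no adjustment is needed.
Dorne receives 2.

2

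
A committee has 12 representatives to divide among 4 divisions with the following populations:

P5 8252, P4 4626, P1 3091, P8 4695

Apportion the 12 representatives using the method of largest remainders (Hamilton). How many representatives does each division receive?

P5 5, P4 2, P1 2, P8 3

Total 20664; standard divisor 20664/12 = 1722.
Standard quotas: P5 4.7921, P4 2.6864, P1 1.7950, P8 2.7265.
Lower quotas: P5 4, P4 2, P1 1, P8 2 (sum 9, leaving 3 seats).
Remainders in descending order: P1 0.7950, P5 0.7921, P8 0.7265, P4 0.6864.
The surplus seats go to P1, P5, P8.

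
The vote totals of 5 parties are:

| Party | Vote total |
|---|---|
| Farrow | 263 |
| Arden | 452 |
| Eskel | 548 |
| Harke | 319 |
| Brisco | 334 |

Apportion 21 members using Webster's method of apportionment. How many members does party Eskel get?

Standard divisor 1916/21 ≈ 91.238; standard quotas: Farrow 2.883, Arden 4.954, Eskel 6.006, Harke 3.496, Brisco 3.661.
Rounding to the nearest integer gives Farrow 3, Arden 5, Eskel 6, Harke 3, Brisco 4 — total 21, matching the house size, so no adjustment is needed.
Eskel receives 6.

6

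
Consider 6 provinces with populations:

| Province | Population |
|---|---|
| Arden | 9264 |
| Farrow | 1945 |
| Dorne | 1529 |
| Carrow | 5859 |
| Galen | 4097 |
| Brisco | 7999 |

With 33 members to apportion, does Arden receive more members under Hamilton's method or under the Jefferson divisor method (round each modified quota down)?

Hamilton: Arden 10, Farrow 2, Dorne 2, Carrow 6, Galen 4, Brisco 9.
Jefferson: Arden 11, Farrow 2, Dorne 1, Carrow 6, Galen 4, Brisco 9.
Arden gets 10 under Hamilton and 11 under Jefferson.

Jefferson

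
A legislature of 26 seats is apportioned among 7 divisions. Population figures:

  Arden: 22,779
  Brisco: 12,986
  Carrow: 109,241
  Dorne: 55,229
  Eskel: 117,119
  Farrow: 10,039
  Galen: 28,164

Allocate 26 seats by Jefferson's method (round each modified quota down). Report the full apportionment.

Arden=1, Brisco=1, Carrow=9, Dorne=4, Eskel=9, Farrow=0, Galen=2

Standard divisor 355557/26 ≈ 13675.269; standard quotas: Arden 1.666, Brisco 0.950, Carrow 7.988, Dorne 4.039, Eskel 8.564, Farrow 0.734, Galen 2.059.
Rounding down gives 1, 0, 7, 4, 8, 0, 2 = 22 seats, so the divisor must be adjusted.
With modified divisor 11900: modified quotas Arden 1.914, Brisco 1.091, Carrow 9.180, Dorne 4.641, Eskel 9.842, Farrow 0.844, Galen 2.367.
Rounding down: Arden 1, Brisco 1, Carrow 9, Dorne 4, Eskel 9, Farrow 0, Galen 2 (total 26).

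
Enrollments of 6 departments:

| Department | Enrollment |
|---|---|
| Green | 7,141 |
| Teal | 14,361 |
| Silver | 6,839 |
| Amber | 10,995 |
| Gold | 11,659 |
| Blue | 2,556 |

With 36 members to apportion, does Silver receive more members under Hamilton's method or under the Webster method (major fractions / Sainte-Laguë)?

Hamilton: Green 5, Teal 10, Silver 4, Amber 7, Gold 8, Blue 2.
Webster: Green 5, Teal 9, Silver 5, Amber 7, Gold 8, Blue 2.
Silver gets 4 under Hamilton and 5 under Webster.

Webster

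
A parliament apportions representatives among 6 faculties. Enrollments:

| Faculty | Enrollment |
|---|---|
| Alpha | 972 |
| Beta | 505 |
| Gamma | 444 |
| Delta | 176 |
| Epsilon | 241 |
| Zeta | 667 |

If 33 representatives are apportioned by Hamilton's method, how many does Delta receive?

Total 3005; standard divisor 3005/33 ≈ 91.061.
Standard quotas: Alpha 10.674, Beta 5.546, Gamma 4.876, Delta 1.933, Epsilon 2.647, Zeta 7.325.
Lower quotas: Alpha 10, Beta 5, Gamma 4, Delta 1, Epsilon 2, Zeta 7 (sum 29, leaving 4 seats).
Remainders in descending order: Delta 0.933, Gamma 0.876, Alpha 0.674, Epsilon 0.647, Beta 0.546, Zeta 0.325.
Largest remainders: Delta, Gamma, Alpha, Epsilon receive the extra seats.
Delta receives 2.

2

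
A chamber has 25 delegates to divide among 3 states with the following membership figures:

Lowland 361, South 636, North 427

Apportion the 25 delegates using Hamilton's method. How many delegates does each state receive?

Lowland=6; South=11; North=8

Total 1424; standard divisor 1424/25 ≈ 56.96.
Standard quotas: Lowland 6.338, South 11.166, North 7.496.
Lower quotas: Lowland 6, South 11, North 7 (sum 24, leaving 1 seat).
Remainders in descending order: North 0.496, Lowland 0.338, South 0.166.
The surplus seat goes to North.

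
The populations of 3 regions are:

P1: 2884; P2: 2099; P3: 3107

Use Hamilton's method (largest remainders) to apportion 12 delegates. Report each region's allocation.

The standard divisor is 8090/12 ≈ 674.167.
Standard quotas: P1 4.278, P2 3.113, P3 4.609.
Lower quotas: P1 4, P2 3, P3 4 (sum 11, leaving 1 seat).
Remainders in descending order: P3 0.609, P1 0.278, P2 0.113.
Largest remainder: P3 receives the extra seat.

P1: 4; P2: 3; P3: 5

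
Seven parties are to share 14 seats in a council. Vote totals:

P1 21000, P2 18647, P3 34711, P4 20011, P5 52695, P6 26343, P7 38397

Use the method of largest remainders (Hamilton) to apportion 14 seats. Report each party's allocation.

P1 1; P2 1; P3 2; P4 1; P5 4; P6 2; P7 3

The standard divisor is 211804/14 ≈ 15128.857.
Standard quotas: P1 1.3881, P2 1.2325, P3 2.2944, P4 1.3227, P5 3.4831, P6 1.7412, P7 2.5380.
Lower quotas: P1 1, P2 1, P3 2, P4 1, P5 3, P6 1, P7 2 (sum 11, leaving 3 seats).
Remainders in descending order: P6 0.7412, P7 0.5380, P5 0.4831, P1 0.3881, P4 0.3227, P3 0.2944, P2 0.2325.
The surplus seats go to P6, P7, P5.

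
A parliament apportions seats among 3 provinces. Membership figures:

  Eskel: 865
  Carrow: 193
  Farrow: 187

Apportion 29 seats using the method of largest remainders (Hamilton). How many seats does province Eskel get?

The standard divisor is 1245/29 ≈ 42.931.
Standard quotas: Eskel 20.149, Carrow 4.496, Farrow 4.356.
Lower quotas: Eskel 20, Carrow 4, Farrow 4 (sum 28, leaving 1 seat).
Remainders in descending order: Carrow 0.496, Farrow 0.356, Eskel 0.149.
Largest remainder: Carrow receives the extra seat.
Eskel receives 20.

20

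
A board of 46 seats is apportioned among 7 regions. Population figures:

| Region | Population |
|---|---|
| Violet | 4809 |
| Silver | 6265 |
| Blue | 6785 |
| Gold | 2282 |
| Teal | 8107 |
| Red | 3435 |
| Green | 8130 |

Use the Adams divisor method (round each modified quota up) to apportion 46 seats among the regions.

Standard divisor 39813/46 ≈ 865.5; standard quotas: Violet 5.556, Silver 7.239, Blue 7.839, Gold 2.637, Teal 9.367, Red 3.969, Green 9.393.
Rounding up gives 6, 8, 8, 3, 10, 4, 10 = 49 seats, so the divisor must be adjusted.
With modified divisor 930: modified quotas Violet 5.171, Silver 6.737, Blue 7.296, Gold 2.454, Teal 8.717, Red 3.694, Green 8.742.
Rounding up: Violet 6, Silver 7, Blue 8, Gold 3, Teal 9, Red 4, Green 9 (total 46).

Violet 6, Silver 7, Blue 8, Gold 3, Teal 9, Red 4, Green 9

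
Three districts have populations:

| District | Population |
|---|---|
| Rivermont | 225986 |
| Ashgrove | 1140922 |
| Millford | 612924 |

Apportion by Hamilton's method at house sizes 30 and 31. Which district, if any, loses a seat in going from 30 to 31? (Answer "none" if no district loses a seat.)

Rivermont

At 30 seats: Rivermont 4, Ashgrove 17, Millford 9.
At 31 seats: Rivermont 3, Ashgrove 18, Millford 10.
Rivermont drops from 4 to 3.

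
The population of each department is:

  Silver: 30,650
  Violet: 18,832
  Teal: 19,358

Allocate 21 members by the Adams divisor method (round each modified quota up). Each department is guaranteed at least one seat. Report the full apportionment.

Silver: 9, Violet: 6, Teal: 6

Standard divisor 68840/21 ≈ 3278.095; standard quotas: Silver 9.350, Violet 5.745, Teal 5.905.
Rounding up gives 10, 6, 6 = 22 seats, so the divisor must be adjusted.
With modified divisor 3600: modified quotas Silver 8.514, Violet 5.231, Teal 5.377.
Rounding up: Silver 9, Violet 6, Teal 6 (total 21).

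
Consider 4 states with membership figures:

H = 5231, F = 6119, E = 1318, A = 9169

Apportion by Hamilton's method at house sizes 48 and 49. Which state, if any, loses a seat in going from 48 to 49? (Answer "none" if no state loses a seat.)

none

At 48 seats: H 12, F 13, E 3, A 20.
At 49 seats: H 12, F 14, E 3, A 20.
No state's allocation decreased.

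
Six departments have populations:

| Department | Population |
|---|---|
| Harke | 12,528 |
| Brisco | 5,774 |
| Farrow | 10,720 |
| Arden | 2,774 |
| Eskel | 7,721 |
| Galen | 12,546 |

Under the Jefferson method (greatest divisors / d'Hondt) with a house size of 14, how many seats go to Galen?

4

Standard divisor 52063/14 ≈ 3718.786; standard quotas: Harke 3.369, Brisco 1.553, Farrow 2.883, Arden 0.746, Eskel 2.076, Galen 3.374.
Rounding down gives 3, 1, 2, 0, 2, 3 = 11 seats, so the divisor must be adjusted.
With modified divisor 3000: modified quotas Harke 4.176, Brisco 1.925, Farrow 3.573, Arden 0.925, Eskel 2.574, Galen 4.182.
Rounding down: Harke 4, Brisco 1, Farrow 3, Arden 0, Eskel 2, Galen 4 (total 14).
Galen receives 4.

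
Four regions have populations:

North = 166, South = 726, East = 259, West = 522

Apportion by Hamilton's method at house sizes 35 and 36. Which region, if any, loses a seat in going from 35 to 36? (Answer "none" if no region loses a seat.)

North

At 35 seats: North 4, South 15, East 5, West 11.
At 36 seats: North 3, South 16, East 6, West 11.
North drops from 4 to 3.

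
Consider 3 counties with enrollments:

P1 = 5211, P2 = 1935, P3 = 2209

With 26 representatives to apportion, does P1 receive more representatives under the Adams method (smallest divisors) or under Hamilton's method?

Adams: P1 14, P2 6, P3 6.
Hamilton: P1 15, P2 5, P3 6.
P1 gets 14 under Adams and 15 under Hamilton.

Hamilton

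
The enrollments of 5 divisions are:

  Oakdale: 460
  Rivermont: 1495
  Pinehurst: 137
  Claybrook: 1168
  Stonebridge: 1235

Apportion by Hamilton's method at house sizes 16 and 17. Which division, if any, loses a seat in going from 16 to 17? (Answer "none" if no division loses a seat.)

Pinehurst

At 16 seats: Oakdale 2, Rivermont 5, Pinehurst 1, Claybrook 4, Stonebridge 4.
At 17 seats: Oakdale 2, Rivermont 6, Pinehurst 0, Claybrook 4, Stonebridge 5.
Pinehurst drops from 1 to 0.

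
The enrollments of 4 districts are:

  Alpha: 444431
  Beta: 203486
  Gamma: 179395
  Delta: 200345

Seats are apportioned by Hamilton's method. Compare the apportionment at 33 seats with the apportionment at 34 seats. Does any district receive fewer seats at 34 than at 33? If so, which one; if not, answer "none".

At 33 seats: Alpha 14, Beta 7, Gamma 6, Delta 6.
At 34 seats: Alpha 15, Beta 7, Gamma 6, Delta 6.
No district's allocation decreased.

none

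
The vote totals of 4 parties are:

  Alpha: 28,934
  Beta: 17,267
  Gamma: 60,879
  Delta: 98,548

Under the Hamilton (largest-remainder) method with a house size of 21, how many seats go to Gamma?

Total 205628; standard divisor 205628/21 ≈ 9791.81.
Standard quotas: Alpha 2.9549, Beta 1.7634, Gamma 6.2173, Delta 10.0643.
Lower quotas: Alpha 2, Beta 1, Gamma 6, Delta 10 (sum 19, leaving 2 seats).
Remainders in descending order: Alpha 0.9549, Beta 0.7634, Gamma 0.2173, Delta 0.0643.
Largest remainders: Alpha, Beta receive the extra seats.
Gamma receives 6.

6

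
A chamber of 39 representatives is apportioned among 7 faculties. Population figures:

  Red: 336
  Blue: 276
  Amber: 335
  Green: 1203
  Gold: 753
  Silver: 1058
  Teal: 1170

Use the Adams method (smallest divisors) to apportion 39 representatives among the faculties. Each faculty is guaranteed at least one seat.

Standard divisor 5131/39 ≈ 131.564; standard quotas: Red 2.554, Blue 2.098, Amber 2.546, Green 9.144, Gold 5.723, Silver 8.042, Teal 8.893.
Rounding up gives 3, 3, 3, 10, 6, 9, 9 = 43 seats, so the divisor must be adjusted.
With modified divisor 148: modified quotas Red 2.270, Blue 1.865, Amber 2.264, Green 8.128, Gold 5.088, Silver 7.149, Teal 7.905.
Rounding up: Red 3, Blue 2, Amber 3, Green 9, Gold 6, Silver 8, Teal 8 (total 39).

Red 3, Blue 2, Amber 3, Green 9, Gold 6, Silver 8, Teal 8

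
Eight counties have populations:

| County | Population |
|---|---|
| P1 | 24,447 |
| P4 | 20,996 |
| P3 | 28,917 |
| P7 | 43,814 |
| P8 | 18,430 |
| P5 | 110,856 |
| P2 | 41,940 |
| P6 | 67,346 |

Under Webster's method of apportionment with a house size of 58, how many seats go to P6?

Standard divisor 356746/58 ≈ 6150.793; standard quotas: P1 3.975, P4 3.414, P3 4.701, P7 7.123, P8 2.996, P5 18.023, P2 6.819, P6 10.949.
Rounding to the nearest integer gives P1 4, P4 3, P3 5, P7 7, P8 3, P5 18, P2 7, P6 11 — total 58, matching the house size, so no adjustment is needed.
P6 receives 11.

11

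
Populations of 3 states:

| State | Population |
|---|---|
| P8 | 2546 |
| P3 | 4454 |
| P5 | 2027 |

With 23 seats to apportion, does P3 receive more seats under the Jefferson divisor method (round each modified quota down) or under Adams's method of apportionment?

Jefferson

Jefferson: P8 6, P3 12, P5 5.
Adams: P8 7, P3 11, P5 5.
P3 gets 12 under Jefferson and 11 under Adams.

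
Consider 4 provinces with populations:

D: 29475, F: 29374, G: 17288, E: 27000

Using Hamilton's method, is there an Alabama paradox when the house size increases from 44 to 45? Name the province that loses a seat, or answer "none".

none

At 44 seats: D 13, F 13, G 7, E 11.
At 45 seats: D 13, F 13, G 7, E 12.
No province's allocation decreased.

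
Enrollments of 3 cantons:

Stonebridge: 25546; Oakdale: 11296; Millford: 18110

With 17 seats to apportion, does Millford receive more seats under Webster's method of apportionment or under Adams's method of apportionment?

Webster

Webster: Stonebridge 8, Oakdale 3, Millford 6.
Adams: Stonebridge 8, Oakdale 4, Millford 5.
Millford gets 6 under Webster and 5 under Adams.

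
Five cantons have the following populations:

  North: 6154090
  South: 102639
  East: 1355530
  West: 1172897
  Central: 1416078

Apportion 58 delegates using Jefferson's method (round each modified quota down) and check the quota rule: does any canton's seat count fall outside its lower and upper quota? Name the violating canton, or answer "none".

Standard quotas: North 34.990, South 0.584, East 7.707, West 6.669, Central 8.051.
Jefferson allocation: North 36, South 0, East 8, West 6, Central 8.
North has quota 34.990 (lower 34, upper 35) but receives 36 — outside the quota interval.

North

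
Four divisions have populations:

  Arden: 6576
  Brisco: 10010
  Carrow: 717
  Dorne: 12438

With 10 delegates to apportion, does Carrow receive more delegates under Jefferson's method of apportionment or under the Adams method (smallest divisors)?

Jefferson: Arden 2, Brisco 4, Carrow 0, Dorne 4.
Adams: Arden 2, Brisco 3, Carrow 1, Dorne 4.
Carrow gets 0 under Jefferson and 1 under Adams.

Adams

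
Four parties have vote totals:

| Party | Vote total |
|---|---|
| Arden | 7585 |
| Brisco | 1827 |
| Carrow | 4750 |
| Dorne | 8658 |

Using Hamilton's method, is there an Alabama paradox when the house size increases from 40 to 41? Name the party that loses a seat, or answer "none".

At 40 seats: Arden 13, Brisco 3, Carrow 9, Dorne 15.
At 41 seats: Arden 14, Brisco 3, Carrow 8, Dorne 16.
Carrow drops from 9 to 8.

Carrow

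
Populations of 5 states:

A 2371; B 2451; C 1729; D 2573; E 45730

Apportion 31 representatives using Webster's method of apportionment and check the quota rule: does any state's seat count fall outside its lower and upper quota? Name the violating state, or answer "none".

Standard quotas: A 1.340, B 1.385, C 0.977, D 1.454, E 25.844.
Webster allocation: A 1, B 1, C 1, D 1, E 27.
E has quota 25.844 (lower 25, upper 26) but receives 27 — outside the quota interval.

E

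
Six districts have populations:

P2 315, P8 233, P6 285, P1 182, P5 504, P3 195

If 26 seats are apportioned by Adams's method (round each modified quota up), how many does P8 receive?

4

Standard divisor 1714/26 ≈ 65.923; standard quotas: P2 4.778, P8 3.534, P6 4.323, P1 2.761, P5 7.645, P3 2.958.
Rounding up gives 5, 4, 5, 3, 8, 3 = 28 seats, so the divisor must be adjusted.
With modified divisor 75: modified quotas P2 4.200, P8 3.107, P6 3.800, P1 2.427, P5 6.720, P3 2.600.
Rounding up: P2 5, P8 4, P6 4, P1 3, P5 7, P3 3 (total 26).
P8 receives 4.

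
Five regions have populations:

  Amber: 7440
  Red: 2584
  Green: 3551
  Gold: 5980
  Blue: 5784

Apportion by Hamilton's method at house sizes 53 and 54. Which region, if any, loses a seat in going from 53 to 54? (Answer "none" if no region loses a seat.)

none

At 53 seats: Amber 16, Red 5, Green 7, Gold 13, Blue 12.
At 54 seats: Amber 16, Red 5, Green 8, Gold 13, Blue 12.
No region's allocation decreased.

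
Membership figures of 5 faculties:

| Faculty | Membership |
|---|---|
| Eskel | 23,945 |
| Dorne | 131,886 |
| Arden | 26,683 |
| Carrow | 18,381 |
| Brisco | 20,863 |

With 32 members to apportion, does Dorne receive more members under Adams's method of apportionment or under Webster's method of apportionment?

Adams: Eskel 4, Dorne 18, Arden 4, Carrow 3, Brisco 3.
Webster: Eskel 3, Dorne 19, Arden 4, Carrow 3, Brisco 3.
Dorne gets 18 under Adams and 19 under Webster.

Webster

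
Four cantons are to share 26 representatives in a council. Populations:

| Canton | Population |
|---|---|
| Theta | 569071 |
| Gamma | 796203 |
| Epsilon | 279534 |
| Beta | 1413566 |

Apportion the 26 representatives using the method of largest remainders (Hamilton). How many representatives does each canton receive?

Total 3058374; standard divisor 3058374/26 ≈ 117629.769.
Standard quotas: Theta 4.8378, Gamma 6.7687, Epsilon 2.3764, Beta 12.0171.
Lower quotas: Theta 4, Gamma 6, Epsilon 2, Beta 12 (sum 24, leaving 2 seats).
Remainders in descending order: Theta 0.8378, Gamma 0.7687, Epsilon 0.3764, Beta 0.0171.
Largest remainders: Theta, Gamma receive the extra seats.

Theta=5; Gamma=7; Epsilon=2; Beta=12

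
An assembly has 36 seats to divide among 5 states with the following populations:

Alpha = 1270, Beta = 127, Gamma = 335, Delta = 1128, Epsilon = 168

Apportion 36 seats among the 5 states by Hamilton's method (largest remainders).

Total 3028; standard divisor 3028/36 ≈ 84.111.
Standard quotas: Alpha 15.099, Beta 1.510, Gamma 3.983, Delta 13.411, Epsilon 1.997.
Lower quotas: Alpha 15, Beta 1, Gamma 3, Delta 13, Epsilon 1 (sum 33, leaving 3 seats).
Remainders in descending order: Epsilon 0.997, Gamma 0.983, Beta 0.510, Delta 0.411, Alpha 0.099.
The surplus seats go to Epsilon, Gamma, Beta.

Alpha: 15, Beta: 2, Gamma: 4, Delta: 13, Epsilon: 2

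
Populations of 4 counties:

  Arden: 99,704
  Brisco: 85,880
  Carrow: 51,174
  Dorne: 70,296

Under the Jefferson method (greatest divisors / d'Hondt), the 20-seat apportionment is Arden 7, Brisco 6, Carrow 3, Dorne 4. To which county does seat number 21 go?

Dorne

Priority for the next seat is population ÷ (current seats + 1).
Priorities: Arden 12463.000, Brisco 12268.571, Carrow 12793.500, Dorne 14059.200.
Highest priority: Dorne.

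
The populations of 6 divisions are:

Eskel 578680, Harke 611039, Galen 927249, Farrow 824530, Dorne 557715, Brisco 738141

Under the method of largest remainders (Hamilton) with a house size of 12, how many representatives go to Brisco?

2

Total 4237354; standard divisor 4237354/12 ≈ 353112.833.
Standard quotas: Eskel 1.6388, Harke 1.7304, Galen 2.6259, Farrow 2.3350, Dorne 1.5794, Brisco 2.0904.
Lower quotas: Eskel 1, Harke 1, Galen 2, Farrow 2, Dorne 1, Brisco 2 (sum 9, leaving 3 seats).
Remainders in descending order: Harke 0.7304, Eskel 0.6388, Galen 0.6259, Dorne 0.5794, Farrow 0.3350, Brisco 0.0904.
The surplus seats go to Harke, Eskel, Galen.
Brisco receives 2.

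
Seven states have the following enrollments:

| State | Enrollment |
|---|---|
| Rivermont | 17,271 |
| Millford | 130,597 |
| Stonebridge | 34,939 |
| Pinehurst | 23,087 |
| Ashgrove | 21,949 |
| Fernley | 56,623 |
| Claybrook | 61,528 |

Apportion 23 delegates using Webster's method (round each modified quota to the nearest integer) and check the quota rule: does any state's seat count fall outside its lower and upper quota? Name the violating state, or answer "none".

Standard quotas: Rivermont 1.148, Millford 8.681, Stonebridge 2.323, Pinehurst 1.535, Ashgrove 1.459, Fernley 3.764, Claybrook 4.090.
Webster allocation: Rivermont 1, Millford 9, Stonebridge 2, Pinehurst 2, Ashgrove 1, Fernley 4, Claybrook 4.
Every allocation lies between the lower and upper quota.

none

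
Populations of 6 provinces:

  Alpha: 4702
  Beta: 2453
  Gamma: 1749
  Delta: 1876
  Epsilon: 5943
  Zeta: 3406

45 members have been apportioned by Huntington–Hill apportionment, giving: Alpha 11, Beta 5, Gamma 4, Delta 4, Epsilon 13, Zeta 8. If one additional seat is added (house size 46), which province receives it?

Priority for the next seat is population ÷ (√(s·(s+1))).
Priorities: Alpha 409.257, Beta 447.854, Gamma 391.088, Delta 419.486, Epsilon 440.524, Zeta 401.401.
Highest priority: Beta.

Beta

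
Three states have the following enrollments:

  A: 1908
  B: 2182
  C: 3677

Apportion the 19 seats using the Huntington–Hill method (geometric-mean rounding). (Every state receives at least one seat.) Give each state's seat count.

A=5; B=5; C=9

With divisor 413: modified quotas A 4.620, B 5.283, C 8.903.
Geometric-mean thresholds: A √(4·5)=4.472, B √(5·6)=5.477, C √(8·9)=8.485.
Each quota rounded against its threshold gives A 5, B 5, C 9 (total 19).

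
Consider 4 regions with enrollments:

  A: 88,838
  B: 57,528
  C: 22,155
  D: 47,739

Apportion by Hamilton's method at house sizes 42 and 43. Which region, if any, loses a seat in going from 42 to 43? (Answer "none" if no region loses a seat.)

C

At 42 seats: A 17, B 11, C 5, D 9.
At 43 seats: A 18, B 11, C 4, D 10.
C drops from 5 to 4.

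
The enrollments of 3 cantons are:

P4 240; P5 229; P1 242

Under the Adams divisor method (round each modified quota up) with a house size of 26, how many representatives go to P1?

Standard divisor 711/26 ≈ 27.346; standard quotas: P4 8.776, P5 8.374, P1 8.850.
Rounding up gives 9, 9, 9 = 27 seats, so the divisor must be adjusted.
With modified divisor 29: modified quotas P4 8.276, P5 7.897, P1 8.345.
Rounding up: P4 9, P5 8, P1 9 (total 26).
P1 receives 9.

9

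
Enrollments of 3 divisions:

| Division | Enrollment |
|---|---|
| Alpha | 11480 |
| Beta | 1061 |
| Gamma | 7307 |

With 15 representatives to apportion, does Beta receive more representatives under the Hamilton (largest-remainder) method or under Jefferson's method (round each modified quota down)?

Hamilton: Alpha 9, Beta 1, Gamma 5.
Jefferson: Alpha 9, Beta 0, Gamma 6.
Beta gets 1 under Hamilton and 0 under Jefferson.

Hamilton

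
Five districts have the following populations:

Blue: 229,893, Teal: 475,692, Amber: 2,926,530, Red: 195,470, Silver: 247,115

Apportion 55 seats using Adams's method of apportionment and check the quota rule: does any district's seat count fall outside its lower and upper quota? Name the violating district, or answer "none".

Amber

Standard quotas: Blue 3.103, Teal 6.421, Amber 39.502, Red 2.638, Silver 3.336.
Adams allocation: Blue 3, Teal 7, Amber 38, Red 3, Silver 4.
Amber has quota 39.502 (lower 39, upper 40) but receives 38 — outside the quota interval.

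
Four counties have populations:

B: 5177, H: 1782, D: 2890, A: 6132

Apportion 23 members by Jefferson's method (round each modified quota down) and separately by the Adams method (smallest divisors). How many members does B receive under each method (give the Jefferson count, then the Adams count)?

Jefferson: B 8, H 2, D 4, A 9.
Adams: B 7, H 3, D 4, A 9.
B gets 8 under Jefferson and 7 under Adams.

8 and 7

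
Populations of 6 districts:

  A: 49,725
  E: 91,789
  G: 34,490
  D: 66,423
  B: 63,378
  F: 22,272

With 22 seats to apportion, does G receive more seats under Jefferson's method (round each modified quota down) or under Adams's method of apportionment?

Adams

Jefferson: A 3, E 7, G 2, D 5, B 4, F 1.
Adams: A 3, E 6, G 3, D 4, B 4, F 2.
G gets 2 under Jefferson and 3 under Adams.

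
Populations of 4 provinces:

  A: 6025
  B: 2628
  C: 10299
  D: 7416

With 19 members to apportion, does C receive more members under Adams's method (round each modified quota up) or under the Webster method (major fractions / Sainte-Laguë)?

Adams: A 5, B 2, C 7, D 5.
Webster: A 4, B 2, C 8, D 5.
C gets 7 under Adams and 8 under Webster.

Webster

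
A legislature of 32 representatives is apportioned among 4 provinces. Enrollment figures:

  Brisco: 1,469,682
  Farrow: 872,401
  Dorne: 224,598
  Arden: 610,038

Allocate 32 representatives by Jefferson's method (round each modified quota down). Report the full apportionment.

Brisco 15, Farrow 9, Dorne 2, Arden 6

Standard divisor 3176719/32 ≈ 99272.469; standard quotas: Brisco 14.805, Farrow 8.788, Dorne 2.262, Arden 6.145.
Rounding down gives 14, 8, 2, 6 = 30 seats, so the divisor must be adjusted.
With modified divisor 94400: modified quotas Brisco 15.569, Farrow 9.242, Dorne 2.379, Arden 6.462.
Rounding down: Brisco 15, Farrow 9, Dorne 2, Arden 6 (total 32).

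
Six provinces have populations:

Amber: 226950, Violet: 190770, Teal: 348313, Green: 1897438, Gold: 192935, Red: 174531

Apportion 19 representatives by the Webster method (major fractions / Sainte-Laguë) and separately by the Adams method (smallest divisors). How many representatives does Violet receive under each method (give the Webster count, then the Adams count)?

Webster: Amber 1, Violet 1, Teal 2, Green 13, Gold 1, Red 1.
Adams: Amber 2, Violet 2, Teal 2, Green 10, Gold 2, Red 1.
Violet gets 1 under Webster and 2 under Adams.

1 and 2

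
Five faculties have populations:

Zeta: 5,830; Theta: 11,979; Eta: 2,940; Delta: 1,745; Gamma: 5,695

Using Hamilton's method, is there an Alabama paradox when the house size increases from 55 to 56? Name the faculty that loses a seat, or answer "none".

Delta

At 55 seats: Zeta 11, Theta 23, Eta 6, Delta 4, Gamma 11.
At 56 seats: Zeta 12, Theta 24, Eta 6, Delta 3, Gamma 11.
Delta drops from 4 to 3.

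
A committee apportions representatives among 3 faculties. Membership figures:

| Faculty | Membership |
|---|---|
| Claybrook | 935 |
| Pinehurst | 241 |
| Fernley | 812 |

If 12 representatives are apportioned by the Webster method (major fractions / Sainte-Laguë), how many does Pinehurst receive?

Standard divisor 1988/12 ≈ 165.667; standard quotas: Claybrook 5.644, Pinehurst 1.455, Fernley 4.901.
Rounding to the nearest integer gives Claybrook 6, Pinehurst 1, Fernley 5 — total 12, matching the house size, so no adjustment is needed.
Pinehurst receives 1.

1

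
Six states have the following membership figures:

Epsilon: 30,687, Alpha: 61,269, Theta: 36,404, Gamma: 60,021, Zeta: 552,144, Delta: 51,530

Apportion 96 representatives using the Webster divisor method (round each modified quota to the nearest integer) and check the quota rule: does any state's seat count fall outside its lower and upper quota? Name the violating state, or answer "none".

Zeta

Standard quotas: Epsilon 3.719, Alpha 7.426, Theta 4.412, Gamma 7.275, Zeta 66.922, Delta 6.246.
Webster allocation: Epsilon 4, Alpha 7, Theta 4, Gamma 7, Zeta 68, Delta 6.
Zeta has quota 66.922 (lower 66, upper 67) but receives 68 — outside the quota interval.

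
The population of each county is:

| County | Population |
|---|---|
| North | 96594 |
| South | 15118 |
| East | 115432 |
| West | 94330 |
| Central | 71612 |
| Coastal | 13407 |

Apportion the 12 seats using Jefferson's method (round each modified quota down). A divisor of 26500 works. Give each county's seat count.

North=3; South=0; East=4; West=3; Central=2; Coastal=0

With modified divisor 26500: modified quotas North 3.645, South 0.570, East 4.356, West 3.560, Central 2.702, Coastal 0.506.
Rounding down: North 3, South 0, East 4, West 3, Central 2, Coastal 0 (total 12).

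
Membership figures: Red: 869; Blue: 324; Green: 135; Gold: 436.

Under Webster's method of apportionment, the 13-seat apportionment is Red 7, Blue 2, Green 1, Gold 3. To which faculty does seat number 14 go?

Blue

Priority for the next seat is population ÷ (current seats + 0.5).
Priorities: Red 115.867, Blue 129.600, Green 90.000, Gold 124.571.
Highest priority: Blue.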